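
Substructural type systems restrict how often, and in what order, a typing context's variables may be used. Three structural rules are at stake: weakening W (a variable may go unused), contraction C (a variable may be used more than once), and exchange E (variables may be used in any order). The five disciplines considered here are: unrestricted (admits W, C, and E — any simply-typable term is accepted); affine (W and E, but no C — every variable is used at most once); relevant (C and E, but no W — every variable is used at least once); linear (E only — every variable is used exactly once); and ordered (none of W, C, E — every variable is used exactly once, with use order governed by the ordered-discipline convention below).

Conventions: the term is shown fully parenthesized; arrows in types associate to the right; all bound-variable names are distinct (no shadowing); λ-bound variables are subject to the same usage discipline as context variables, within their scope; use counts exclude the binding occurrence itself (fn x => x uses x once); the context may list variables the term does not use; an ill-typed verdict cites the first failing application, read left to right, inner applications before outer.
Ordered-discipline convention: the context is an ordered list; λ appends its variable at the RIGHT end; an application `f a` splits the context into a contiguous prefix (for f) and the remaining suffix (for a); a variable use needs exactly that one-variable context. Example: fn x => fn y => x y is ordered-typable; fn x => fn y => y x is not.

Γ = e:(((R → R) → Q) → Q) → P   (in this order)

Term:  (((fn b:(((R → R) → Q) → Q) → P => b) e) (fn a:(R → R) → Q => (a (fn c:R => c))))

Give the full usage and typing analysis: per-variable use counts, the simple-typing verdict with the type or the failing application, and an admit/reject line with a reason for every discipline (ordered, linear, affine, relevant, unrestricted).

counts: e: 1; b [bound]: 1; a [bound]: 1; c [bound]: 1
uses in reading order: b, e, a, c
typing: well-typed at P
ordered: ✓ — e, b, a, c once each; derivable with no W/C/E
linear: ✓ — each of e, b, a, c used exactly once
affine: ✓ — e, b, a, c: no repeats, contraction unneeded
relevant: ✓ — none of e, b, a, c goes unused
unrestricted: ✓ — simply typable at P; W, C, E all held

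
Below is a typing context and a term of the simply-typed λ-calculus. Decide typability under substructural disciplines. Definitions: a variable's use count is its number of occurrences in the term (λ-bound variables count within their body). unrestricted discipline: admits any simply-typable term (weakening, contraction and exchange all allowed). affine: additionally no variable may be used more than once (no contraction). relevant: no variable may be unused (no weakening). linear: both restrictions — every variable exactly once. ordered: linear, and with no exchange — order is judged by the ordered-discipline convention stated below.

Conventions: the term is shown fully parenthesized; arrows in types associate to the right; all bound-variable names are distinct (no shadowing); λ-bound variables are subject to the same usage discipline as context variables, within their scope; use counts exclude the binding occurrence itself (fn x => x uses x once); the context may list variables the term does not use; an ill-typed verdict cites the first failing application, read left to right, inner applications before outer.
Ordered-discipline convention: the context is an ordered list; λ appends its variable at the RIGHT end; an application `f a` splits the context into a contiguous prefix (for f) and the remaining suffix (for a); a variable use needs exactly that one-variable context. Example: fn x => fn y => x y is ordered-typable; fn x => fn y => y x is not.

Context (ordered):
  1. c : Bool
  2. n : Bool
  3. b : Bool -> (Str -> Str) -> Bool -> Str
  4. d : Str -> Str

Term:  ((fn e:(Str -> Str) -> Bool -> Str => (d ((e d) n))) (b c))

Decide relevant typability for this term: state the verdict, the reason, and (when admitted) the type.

yes — c, n, b, d, e: all used, weakening unneeded; term : Str
counts: c ×1; n ×1; b ×1; d ×2; e [bound] ×1
uses in reading order: d, e, d, n, b, c
typing: the term checks, with type Str
all disciplines: ordered ✗, linear ✗, affine ✗, relevant ✓, unrestricted ✓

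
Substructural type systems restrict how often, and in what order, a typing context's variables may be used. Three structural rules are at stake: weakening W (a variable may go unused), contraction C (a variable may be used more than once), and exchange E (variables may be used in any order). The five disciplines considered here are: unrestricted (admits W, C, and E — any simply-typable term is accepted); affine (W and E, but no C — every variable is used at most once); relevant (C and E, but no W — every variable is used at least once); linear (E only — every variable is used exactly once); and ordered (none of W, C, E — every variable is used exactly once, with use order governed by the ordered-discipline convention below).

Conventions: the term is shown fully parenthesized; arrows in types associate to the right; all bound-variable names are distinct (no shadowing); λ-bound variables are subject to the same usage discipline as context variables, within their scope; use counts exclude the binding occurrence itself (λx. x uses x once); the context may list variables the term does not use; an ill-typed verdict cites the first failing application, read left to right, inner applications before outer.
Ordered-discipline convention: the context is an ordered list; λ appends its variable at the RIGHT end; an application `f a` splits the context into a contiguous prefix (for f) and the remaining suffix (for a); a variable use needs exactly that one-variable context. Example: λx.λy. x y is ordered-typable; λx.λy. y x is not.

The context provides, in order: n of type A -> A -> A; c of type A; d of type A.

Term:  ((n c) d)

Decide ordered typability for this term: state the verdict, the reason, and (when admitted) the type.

yes — single-use (n, c, d), ordered derivation ok; term : A
usage: n ×1; c ×1; d ×1
uses in reading order: n, c, d
typing: the term checks, with type A
across the five disciplines: ordered ✓ | linear ✓ | affine ✓ | relevant ✓ | unrestricted ✓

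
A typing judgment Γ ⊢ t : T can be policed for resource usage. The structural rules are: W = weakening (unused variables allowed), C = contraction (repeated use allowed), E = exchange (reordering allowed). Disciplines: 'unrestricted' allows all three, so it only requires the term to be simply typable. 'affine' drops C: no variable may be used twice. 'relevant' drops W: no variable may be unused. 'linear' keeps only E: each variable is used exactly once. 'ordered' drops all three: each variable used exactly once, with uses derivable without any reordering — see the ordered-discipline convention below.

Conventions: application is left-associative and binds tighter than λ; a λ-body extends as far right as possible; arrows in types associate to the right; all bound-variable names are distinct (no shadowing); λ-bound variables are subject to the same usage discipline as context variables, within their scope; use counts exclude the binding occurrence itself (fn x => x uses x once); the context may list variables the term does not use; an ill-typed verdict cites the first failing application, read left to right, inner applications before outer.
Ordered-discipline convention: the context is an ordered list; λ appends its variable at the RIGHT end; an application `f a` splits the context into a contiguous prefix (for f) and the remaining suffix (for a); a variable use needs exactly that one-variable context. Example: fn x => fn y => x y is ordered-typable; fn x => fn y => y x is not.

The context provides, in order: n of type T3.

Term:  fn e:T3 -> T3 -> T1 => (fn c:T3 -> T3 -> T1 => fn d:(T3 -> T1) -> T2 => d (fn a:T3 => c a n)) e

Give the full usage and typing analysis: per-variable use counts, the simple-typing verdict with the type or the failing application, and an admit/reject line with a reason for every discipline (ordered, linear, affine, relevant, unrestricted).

counts: n: 1; e (λ-bound): 1; c (λ-bound): 1; d (λ-bound): 1; a (λ-bound): 1
left-to-right use order: d, c, a, n, e
typing: the term checks, with type (T3 -> T3 -> T1) -> ((T3 -> T1) -> T2) -> T2
ordered: ✗ — needs exchange: uses follow d, c, a, n, e
linear: ✓ — each of n, e, c, d, a used exactly once
affine: ✓ — at most one use each (n, e, c, d, a)
relevant: ✓ — none of n, e, c, d, a goes unused
unrestricted: ✓ — type-checks ((T3 -> T3 -> T1) -> ((T3 -> T1) -> T2) -> T2) and nothing is barred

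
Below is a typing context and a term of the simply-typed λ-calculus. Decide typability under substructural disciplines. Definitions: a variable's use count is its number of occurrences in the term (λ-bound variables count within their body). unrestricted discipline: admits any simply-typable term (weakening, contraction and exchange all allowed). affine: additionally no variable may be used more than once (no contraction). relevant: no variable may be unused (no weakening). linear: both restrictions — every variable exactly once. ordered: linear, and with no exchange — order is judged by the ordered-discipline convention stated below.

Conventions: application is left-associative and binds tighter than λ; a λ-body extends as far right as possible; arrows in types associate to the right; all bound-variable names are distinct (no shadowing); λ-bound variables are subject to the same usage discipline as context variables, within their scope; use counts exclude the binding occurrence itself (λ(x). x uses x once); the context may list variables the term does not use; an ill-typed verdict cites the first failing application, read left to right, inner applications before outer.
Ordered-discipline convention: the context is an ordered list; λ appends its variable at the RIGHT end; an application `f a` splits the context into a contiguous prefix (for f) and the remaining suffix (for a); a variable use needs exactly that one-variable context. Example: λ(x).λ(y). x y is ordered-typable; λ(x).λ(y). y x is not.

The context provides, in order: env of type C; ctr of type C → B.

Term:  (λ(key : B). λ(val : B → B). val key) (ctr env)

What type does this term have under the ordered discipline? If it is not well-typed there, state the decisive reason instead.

not well-typed under ordered — no ordered split (uses run val, key, ctr, env)
counts: env: 1; ctr: 1; key [bound]: 1; val [bound]: 1
use order (left to right): val, key, ctr, env
typing: well-typed at (B → B) → B
across the five disciplines: ordered ✗ | linear ✓ | affine ✓ | relevant ✓ | unrestricted ✓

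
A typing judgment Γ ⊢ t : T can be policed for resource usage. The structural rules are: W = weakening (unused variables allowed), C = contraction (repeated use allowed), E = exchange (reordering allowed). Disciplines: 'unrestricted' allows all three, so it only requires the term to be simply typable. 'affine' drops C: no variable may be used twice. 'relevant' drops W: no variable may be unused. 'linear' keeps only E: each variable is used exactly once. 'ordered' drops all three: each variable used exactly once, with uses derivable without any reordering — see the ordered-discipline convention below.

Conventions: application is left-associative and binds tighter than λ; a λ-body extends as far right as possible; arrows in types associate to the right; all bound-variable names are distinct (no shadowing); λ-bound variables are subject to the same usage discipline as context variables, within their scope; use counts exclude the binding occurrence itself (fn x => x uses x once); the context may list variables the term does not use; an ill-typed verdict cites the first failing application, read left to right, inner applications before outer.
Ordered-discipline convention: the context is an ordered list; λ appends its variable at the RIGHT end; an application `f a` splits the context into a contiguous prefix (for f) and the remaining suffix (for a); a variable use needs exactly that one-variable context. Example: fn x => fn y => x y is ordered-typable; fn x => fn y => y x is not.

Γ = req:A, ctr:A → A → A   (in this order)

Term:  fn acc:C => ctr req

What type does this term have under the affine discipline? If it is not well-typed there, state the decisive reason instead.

term : C → A → A
variable uses: req=1, ctr=1, acc [bound]=0
use order (left to right): ctr, req
typing: well-typed — term : C → A → A
across the five disciplines: ordered ✗, linear ✗, affine ✓, relevant ✗, unrestricted ✓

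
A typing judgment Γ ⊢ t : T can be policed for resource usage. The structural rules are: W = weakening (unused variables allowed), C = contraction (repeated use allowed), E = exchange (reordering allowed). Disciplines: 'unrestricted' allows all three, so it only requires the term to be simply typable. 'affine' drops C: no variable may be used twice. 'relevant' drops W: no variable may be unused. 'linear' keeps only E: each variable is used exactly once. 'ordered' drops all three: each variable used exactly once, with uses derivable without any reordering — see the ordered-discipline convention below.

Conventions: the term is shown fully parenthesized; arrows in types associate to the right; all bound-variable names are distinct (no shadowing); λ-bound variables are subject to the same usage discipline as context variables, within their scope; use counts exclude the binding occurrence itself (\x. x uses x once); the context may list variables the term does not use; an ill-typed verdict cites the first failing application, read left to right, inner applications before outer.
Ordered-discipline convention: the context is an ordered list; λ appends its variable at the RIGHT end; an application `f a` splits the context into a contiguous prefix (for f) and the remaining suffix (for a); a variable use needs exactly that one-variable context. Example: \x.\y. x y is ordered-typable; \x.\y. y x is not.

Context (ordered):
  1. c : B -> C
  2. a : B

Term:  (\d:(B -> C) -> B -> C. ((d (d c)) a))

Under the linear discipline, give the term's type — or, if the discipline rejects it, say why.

not well-typed under linear — repeated use of d ×2
variable uses: c=1; a=1; d (λ-bound)=2
left-to-right use order: d, d, c, a
typing: well-typed at ((B -> C) -> B -> C) -> C
all disciplines: ordered ✗, linear ✗, affine ✗, relevant ✓, unrestricted ✓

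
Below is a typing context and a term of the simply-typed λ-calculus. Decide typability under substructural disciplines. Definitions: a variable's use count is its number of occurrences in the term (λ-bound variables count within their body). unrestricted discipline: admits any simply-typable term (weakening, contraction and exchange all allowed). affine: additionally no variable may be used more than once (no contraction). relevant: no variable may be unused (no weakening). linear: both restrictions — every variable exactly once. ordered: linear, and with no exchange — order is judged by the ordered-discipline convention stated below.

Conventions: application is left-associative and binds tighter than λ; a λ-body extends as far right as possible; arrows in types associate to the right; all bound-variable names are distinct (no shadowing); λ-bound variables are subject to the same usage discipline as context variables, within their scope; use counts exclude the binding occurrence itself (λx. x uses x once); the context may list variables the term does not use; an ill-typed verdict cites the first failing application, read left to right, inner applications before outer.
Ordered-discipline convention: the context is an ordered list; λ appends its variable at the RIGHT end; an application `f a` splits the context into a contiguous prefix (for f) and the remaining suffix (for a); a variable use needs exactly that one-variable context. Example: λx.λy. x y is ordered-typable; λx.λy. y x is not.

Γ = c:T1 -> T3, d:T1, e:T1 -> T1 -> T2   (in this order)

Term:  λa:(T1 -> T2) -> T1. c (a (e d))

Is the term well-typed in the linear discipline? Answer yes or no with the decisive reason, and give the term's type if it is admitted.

yes — each of c, d, e, a used exactly once; term : ((T1 -> T2) -> T1) -> T3
variable uses: c: 1; d: 1; e: 1; a (bound): 1
order of uses: c, a, e, d
typing: the term checks, with type ((T1 -> T2) -> T1) -> T3
per-discipline verdicts: ordered ✗, linear ✓, affine ✓, relevant ✓, unrestricted ✓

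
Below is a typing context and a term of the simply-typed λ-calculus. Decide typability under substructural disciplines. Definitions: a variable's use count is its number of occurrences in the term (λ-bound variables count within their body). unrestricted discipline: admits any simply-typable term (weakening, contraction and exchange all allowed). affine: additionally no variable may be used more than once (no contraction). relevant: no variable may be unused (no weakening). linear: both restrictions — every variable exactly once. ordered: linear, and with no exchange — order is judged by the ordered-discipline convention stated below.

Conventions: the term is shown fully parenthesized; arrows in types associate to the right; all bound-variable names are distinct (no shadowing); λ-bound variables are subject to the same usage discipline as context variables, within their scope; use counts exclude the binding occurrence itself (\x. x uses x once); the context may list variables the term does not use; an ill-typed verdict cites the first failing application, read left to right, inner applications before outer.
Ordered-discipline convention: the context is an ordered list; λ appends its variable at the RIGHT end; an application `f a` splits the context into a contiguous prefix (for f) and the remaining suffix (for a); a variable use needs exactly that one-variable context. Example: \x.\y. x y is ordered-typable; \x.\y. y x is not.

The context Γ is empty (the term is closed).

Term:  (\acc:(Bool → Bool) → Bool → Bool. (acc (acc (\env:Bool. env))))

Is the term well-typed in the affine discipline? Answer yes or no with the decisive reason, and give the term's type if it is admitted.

no — repeated use of acc ×2
use counts: acc (bound): 2×, env (bound): 1×
left-to-right use order: acc, acc, env
typing: the term checks, with type ((Bool → Bool) → Bool → Bool) → Bool → Bool
across the five disciplines: ordered ✗ · linear ✗ · affine ✗ · relevant ✓ · unrestricted ✓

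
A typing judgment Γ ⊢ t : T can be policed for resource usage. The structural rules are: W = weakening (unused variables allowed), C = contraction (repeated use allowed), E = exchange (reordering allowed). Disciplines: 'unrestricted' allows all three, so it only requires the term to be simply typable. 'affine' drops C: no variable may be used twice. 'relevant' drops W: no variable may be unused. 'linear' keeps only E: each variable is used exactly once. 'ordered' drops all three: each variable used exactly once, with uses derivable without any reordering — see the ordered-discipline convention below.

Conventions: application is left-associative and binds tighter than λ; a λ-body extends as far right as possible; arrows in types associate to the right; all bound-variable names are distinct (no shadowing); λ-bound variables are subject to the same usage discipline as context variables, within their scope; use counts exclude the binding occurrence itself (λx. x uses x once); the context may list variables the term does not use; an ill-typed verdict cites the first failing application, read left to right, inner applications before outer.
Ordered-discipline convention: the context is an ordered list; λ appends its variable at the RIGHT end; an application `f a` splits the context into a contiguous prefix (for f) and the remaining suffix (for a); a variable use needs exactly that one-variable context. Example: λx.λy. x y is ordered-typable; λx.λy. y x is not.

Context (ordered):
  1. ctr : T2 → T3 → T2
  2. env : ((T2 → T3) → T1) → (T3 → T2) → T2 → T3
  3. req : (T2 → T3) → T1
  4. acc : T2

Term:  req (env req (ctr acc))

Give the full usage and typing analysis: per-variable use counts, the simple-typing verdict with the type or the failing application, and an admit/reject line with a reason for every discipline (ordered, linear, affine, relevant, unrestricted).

usage: ctr: 1; env: 1; req: 2; acc: 1
use order (left to right): req, env, req, ctr, acc
typing: well-typed — term : T1
ordered: ✗, repeated use of req ×2
linear: ✗, repeated use of req ×2
affine: ✗, repeated use of req ×2
relevant: ✓, none of ctr, env, req, acc goes unused
unrestricted: ✓, well-typed at T1; no restrictions here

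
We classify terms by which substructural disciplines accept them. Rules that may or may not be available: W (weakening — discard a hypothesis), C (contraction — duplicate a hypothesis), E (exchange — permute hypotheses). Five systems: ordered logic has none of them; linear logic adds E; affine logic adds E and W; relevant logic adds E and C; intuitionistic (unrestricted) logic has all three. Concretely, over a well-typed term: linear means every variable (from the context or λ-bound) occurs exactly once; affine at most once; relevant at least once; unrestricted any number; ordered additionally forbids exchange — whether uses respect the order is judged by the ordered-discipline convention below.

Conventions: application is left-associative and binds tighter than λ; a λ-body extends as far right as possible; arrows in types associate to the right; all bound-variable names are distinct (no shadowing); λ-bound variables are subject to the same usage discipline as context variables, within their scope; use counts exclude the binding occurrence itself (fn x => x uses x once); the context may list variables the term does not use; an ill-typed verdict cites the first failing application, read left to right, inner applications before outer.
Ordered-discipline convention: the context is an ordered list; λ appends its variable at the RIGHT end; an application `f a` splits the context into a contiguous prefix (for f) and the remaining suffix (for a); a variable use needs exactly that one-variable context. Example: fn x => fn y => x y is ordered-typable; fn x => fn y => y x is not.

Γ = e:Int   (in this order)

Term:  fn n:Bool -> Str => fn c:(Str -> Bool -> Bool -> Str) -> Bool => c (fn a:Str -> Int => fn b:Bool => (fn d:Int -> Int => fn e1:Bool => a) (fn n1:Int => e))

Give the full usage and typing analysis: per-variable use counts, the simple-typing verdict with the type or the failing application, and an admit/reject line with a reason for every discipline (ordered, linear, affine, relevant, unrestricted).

usage: e: 1×; n [bound]: 0×; c [bound]: 1×; a [bound]: 1×; b [bound]: 0×; d [bound]: 0×; e1 [bound]: 0×; n1 [bound]: 0×
use order (left to right): c, a, e
typing: ill-typed: an application expects Str -> Bool -> Bool -> Str but receives (Str -> Int) -> Bool -> Bool -> Str -> Int
ordered ✗ (a type mismatch blocks all five)
linear ✗ (the type mismatch rejects it)
affine ✗ (not simply typable)
relevant ✗ (fails simple typing)
unrestricted ✗ (a type mismatch blocks all five)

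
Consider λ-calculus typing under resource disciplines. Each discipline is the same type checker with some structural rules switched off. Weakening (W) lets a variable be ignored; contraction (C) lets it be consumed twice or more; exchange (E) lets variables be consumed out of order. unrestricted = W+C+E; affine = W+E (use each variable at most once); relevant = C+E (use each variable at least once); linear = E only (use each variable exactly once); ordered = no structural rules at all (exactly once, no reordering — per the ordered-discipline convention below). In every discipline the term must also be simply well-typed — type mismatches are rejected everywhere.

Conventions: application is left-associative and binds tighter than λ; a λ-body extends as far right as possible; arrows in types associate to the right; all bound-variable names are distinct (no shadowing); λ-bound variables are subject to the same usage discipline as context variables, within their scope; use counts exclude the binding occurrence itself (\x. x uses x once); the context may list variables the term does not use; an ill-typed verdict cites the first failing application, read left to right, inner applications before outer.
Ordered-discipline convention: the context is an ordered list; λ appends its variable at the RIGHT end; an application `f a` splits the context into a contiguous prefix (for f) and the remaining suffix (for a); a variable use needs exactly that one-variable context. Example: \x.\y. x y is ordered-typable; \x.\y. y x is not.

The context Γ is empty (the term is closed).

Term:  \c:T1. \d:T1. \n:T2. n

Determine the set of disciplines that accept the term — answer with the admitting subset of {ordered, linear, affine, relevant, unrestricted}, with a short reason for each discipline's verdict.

admitted in: affine, unrestricted
variable uses: c [bound]=0; d [bound]=0; n [bound]=1
order of uses: n
typing: well-typed at T1 -> T1 -> T2 -> T2
ordered ✗ (c, d left unused)
linear ✗ (c, d left unused)
affine ✓ (none of c, d, n used more than once)
relevant ✗ (c, d left unused)
unrestricted ✓ (well-typed at T1 -> T1 -> T2 -> T2; no restrictions here)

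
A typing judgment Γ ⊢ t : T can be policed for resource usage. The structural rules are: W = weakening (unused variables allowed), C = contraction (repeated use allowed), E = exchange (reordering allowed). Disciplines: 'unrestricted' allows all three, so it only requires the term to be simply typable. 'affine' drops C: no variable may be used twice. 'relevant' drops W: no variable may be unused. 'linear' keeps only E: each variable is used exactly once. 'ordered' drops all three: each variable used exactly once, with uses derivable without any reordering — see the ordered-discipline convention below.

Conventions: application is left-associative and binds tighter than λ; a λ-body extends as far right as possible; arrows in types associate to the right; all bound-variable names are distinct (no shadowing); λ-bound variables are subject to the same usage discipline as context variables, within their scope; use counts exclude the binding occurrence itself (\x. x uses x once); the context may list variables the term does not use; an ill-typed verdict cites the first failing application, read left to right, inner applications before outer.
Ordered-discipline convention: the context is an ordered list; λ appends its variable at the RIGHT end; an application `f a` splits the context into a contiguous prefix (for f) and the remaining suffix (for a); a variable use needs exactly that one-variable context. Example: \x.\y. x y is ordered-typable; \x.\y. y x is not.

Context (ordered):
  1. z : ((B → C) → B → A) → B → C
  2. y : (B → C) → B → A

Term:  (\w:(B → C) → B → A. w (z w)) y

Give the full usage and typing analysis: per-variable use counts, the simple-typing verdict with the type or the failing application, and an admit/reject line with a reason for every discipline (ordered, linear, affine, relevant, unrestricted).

variable uses: z=1; y=1; w (bound)=2
left-to-right use order: w, z, w, y
typing: ✓ — B → A
ordered: ✗ — uses contraction: w ×2
linear: ✗ — uses contraction: w ×2
affine: ✗ — uses contraction: w ×2
relevant: ✓ — at least one use each (z, y, w)
unrestricted: ✓ — well-typed at B → A; no restrictions here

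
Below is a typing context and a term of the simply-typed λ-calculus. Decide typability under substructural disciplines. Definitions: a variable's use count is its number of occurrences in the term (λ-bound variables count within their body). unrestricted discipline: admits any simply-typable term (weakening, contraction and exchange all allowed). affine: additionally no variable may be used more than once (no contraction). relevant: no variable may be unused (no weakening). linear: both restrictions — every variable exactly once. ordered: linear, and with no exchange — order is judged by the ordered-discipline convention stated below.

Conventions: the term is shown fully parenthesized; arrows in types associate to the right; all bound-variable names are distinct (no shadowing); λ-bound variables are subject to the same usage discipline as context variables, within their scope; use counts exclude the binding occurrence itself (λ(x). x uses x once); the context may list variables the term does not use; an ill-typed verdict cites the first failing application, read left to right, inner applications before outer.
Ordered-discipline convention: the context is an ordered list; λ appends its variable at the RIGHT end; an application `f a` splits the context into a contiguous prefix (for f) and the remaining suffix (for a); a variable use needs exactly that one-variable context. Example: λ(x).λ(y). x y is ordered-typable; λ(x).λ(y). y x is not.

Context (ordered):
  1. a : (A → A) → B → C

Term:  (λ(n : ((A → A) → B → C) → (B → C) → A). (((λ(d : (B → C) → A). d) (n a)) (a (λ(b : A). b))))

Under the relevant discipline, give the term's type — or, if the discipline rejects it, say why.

term : (((A → A) → B → C) → (B → C) → A) → A
counts: a=2, n (λ-bound)=1, d (λ-bound)=1, b (λ-bound)=1
use order (left to right): d, n, a, a, b
typing: ✓ — (((A → A) → B → C) → (B → C) → A) → A
summary: ordered ✗ · linear ✗ · affine ✗ · relevant ✓ · unrestricted ✓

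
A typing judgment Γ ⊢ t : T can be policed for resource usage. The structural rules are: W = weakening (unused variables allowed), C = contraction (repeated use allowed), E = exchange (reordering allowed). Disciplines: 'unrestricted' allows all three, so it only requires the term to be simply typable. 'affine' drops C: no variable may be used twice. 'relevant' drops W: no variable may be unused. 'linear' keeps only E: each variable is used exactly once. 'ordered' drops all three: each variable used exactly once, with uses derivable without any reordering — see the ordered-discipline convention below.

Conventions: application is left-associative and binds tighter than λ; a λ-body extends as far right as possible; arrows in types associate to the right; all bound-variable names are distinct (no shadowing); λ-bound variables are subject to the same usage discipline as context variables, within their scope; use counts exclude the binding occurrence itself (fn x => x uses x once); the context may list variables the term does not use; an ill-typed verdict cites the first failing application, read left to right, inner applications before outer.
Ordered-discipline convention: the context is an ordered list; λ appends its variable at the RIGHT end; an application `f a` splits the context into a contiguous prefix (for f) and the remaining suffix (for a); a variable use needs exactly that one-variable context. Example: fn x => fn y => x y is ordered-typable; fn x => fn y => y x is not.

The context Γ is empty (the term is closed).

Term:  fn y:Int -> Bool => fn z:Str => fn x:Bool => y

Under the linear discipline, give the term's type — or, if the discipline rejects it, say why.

not well-typed under linear — z, x never used (weakening)
use counts: y [bound]=1; z [bound]=0; x [bound]=0
order of uses: y
typing: ✓ — (Int -> Bool) -> Str -> Bool -> Int -> Bool
across the five disciplines: ordered ✗, linear ✗, affine ✓, relevant ✗, unrestricted ✓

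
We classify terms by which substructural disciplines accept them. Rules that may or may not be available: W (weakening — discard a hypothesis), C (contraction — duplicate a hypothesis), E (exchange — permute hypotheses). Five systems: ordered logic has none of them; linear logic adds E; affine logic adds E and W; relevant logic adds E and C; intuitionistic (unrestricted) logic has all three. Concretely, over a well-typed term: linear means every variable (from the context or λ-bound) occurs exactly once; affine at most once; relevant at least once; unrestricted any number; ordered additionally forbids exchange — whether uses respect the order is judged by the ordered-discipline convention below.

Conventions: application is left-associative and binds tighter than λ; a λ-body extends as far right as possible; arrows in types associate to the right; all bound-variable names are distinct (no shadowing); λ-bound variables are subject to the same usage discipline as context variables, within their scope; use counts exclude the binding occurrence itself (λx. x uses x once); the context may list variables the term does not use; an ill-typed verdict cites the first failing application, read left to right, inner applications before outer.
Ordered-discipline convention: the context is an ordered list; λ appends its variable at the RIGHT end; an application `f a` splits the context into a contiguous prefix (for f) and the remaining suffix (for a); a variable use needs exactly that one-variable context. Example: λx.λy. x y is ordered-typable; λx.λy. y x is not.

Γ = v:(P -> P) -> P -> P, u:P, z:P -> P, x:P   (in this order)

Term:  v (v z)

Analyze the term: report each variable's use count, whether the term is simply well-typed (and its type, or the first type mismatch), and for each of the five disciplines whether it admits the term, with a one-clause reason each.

variable uses: v ×2; u ×0; z ×1; x ×0
left-to-right use order: v, v, z
typing: the term checks, with type P -> P
ordered: ✗ — repeated use of v ×2; u, x left unused
linear: ✗ — repeated use of v ×2; u, x left unused
affine: ✗ — repeated use of v ×2
relevant: ✗ — u, x left unused
unrestricted: ✓ — typability at P -> P is all that's needed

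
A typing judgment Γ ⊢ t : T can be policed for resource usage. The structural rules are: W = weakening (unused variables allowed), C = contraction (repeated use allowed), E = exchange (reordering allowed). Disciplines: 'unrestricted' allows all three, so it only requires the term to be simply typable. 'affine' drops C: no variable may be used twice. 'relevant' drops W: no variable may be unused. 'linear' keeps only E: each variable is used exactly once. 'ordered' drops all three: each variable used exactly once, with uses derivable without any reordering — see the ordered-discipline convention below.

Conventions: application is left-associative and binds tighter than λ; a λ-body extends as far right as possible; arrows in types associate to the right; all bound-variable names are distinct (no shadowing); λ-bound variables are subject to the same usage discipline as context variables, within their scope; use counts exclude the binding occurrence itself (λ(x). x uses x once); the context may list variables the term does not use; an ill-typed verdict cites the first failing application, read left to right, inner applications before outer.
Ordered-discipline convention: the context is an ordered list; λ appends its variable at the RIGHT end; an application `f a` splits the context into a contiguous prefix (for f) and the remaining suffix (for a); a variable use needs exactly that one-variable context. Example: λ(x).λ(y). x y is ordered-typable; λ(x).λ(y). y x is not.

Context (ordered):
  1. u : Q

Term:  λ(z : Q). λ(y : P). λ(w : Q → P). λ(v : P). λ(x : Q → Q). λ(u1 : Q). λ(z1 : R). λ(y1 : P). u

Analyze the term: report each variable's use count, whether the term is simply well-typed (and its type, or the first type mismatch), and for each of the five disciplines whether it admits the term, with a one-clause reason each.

use counts: u=1; z (λ-bound)=0; y (λ-bound)=0; w (λ-bound)=0; v (λ-bound)=0; x (λ-bound)=0; u1 (λ-bound)=0; z1 (λ-bound)=0; y1 (λ-bound)=0
uses in reading order: u
typing: well-typed at Q → P → (Q → P) → P → (Q → Q) → Q → R → P → Q
ordered: ✗ — needs weakening: z, y, w, v, x, u1, z1, y1 unused
linear: ✗ — needs weakening: z, y, w, v, x, u1, z1, y1 unused
affine: ✓ — none of u, z, y, w, v, x, u1, z1, y1 used more than once
relevant: ✗ — needs weakening: z, y, w, v, x, u1, z1, y1 unused
unrestricted: ✓ — typability at Q → P → (Q → P) → P → (Q → Q) → Q → R → P → Q is all that's needed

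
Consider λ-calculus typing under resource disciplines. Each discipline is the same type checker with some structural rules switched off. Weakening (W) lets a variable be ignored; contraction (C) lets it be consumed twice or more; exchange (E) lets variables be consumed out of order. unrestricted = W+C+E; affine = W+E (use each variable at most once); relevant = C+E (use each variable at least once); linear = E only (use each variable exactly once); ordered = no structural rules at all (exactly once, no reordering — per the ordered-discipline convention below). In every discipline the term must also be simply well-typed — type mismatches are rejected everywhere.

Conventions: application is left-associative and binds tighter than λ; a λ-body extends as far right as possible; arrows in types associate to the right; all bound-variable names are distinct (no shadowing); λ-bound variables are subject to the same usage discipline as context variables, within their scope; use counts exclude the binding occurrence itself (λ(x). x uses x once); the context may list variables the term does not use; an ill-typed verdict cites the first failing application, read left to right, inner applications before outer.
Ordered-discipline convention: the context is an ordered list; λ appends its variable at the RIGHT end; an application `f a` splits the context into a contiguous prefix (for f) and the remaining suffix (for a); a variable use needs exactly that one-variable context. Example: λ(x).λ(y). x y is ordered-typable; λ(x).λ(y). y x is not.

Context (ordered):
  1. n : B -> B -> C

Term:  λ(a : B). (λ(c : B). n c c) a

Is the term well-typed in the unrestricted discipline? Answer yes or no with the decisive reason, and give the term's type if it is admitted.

yes — typability at B -> C is all that's needed; term : B -> C
usage: n: 1×; a (bound): 1×; c (bound): 2×
use order (left to right): n, c, c, a
typing: well-typed — term : B -> C
per-discipline verdicts: ordered ✗ · linear ✗ · affine ✗ · relevant ✓ · unrestricted ✓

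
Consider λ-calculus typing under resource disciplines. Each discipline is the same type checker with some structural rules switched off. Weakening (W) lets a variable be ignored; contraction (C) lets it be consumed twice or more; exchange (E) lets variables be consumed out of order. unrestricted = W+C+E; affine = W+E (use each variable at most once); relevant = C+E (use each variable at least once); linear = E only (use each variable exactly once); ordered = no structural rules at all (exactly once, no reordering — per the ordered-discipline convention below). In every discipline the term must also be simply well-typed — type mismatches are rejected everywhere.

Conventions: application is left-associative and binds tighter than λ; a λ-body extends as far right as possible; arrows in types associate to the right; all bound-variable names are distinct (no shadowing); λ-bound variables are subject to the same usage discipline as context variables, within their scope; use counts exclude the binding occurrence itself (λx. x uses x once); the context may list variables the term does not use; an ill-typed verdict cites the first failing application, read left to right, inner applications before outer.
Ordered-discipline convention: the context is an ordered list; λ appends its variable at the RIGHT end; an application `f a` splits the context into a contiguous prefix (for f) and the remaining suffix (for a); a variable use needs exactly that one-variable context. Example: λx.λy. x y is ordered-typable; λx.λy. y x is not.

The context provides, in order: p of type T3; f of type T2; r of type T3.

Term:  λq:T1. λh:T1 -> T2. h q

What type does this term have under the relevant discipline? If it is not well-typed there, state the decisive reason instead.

not well-typed under relevant — p, f, r never used (weakening)
variable uses: p=0; f=0; r=0; q (λ-bound)=1; h (λ-bound)=1
uses in reading order: h, q
typing: the term checks, with type T1 -> (T1 -> T2) -> T2
across the five disciplines: ordered ✗ · linear ✗ · affine ✓ · relevant ✗ · unrestricted ✓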